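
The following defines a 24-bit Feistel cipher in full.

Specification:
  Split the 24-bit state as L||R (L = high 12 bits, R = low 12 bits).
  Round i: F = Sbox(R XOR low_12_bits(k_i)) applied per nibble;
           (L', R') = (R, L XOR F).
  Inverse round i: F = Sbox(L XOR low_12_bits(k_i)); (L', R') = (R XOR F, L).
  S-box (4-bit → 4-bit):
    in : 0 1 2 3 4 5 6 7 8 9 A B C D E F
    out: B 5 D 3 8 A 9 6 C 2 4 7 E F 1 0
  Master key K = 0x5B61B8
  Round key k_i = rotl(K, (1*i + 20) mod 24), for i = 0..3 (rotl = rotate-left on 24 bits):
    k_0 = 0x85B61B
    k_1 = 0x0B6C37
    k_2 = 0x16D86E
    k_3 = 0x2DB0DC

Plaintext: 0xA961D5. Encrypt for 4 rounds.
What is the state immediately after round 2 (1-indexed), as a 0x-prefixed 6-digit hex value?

0xC77A5E

s_0 = plaintext = 0xA961D5
s_1 = Round(s_0, k_0) = 0x1D5C77
s_2 = Round(s_1, k_1) = 0xC77A5E
s_3 = Round(s_2, k_2) = 0xA5E14C
s_4 = Round(s_3, k_3) = 0x14CF75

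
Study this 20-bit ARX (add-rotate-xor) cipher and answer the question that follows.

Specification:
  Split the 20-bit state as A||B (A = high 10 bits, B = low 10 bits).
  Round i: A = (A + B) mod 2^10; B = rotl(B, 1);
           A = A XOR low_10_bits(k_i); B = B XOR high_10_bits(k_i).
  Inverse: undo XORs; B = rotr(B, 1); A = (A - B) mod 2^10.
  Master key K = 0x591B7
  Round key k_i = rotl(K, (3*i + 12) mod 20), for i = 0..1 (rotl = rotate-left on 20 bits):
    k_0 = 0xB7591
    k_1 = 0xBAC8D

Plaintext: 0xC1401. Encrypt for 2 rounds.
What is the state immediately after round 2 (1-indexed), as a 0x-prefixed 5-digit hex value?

0x7EF54

s_0 = plaintext = 0xC1401
s_1 = Round(s_0, k_0) = 0xA5EDF
s_2 = Round(s_1, k_1) = 0x7EF54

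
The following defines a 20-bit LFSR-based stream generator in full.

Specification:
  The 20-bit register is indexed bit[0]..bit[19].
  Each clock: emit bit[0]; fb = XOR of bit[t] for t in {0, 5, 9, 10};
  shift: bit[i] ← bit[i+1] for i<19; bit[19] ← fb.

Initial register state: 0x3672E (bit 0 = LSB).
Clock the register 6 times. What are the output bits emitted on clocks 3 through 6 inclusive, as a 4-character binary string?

1101

reg_0 = 0x3672E
clock 1: out=0, reg = 0x9B397
clock 2: out=1, reg = 0x4D9CB
clock 3: out=1, reg = 0xA6CE5
clock 4: out=1, reg = 0xD3672
clock 5: out=0, reg = 0xE9B39
clock 6: out=1, reg = 0xF4D9C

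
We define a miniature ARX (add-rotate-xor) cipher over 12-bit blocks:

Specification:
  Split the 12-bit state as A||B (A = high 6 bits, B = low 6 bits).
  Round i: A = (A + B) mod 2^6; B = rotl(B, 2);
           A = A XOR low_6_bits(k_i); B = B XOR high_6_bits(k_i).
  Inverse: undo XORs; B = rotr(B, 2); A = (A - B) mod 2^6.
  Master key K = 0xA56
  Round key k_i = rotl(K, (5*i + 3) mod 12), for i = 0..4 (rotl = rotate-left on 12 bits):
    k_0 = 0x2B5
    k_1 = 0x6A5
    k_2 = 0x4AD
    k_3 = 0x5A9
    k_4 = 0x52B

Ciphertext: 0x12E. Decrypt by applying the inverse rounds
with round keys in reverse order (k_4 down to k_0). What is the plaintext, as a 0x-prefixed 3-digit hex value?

0xD17

s_0 = ciphertext = 0x12E
s_1 = InvRound(s_0, k_4) = 0x06E
s_2 = InvRound(s_1, k_3) = 0x68E
s_3 = InvRound(s_2, k_2) = 0xC07
s_4 = InvRound(s_3, k_1) = 0xF97
s_5 = InvRound(s_4, k_0) = 0xD17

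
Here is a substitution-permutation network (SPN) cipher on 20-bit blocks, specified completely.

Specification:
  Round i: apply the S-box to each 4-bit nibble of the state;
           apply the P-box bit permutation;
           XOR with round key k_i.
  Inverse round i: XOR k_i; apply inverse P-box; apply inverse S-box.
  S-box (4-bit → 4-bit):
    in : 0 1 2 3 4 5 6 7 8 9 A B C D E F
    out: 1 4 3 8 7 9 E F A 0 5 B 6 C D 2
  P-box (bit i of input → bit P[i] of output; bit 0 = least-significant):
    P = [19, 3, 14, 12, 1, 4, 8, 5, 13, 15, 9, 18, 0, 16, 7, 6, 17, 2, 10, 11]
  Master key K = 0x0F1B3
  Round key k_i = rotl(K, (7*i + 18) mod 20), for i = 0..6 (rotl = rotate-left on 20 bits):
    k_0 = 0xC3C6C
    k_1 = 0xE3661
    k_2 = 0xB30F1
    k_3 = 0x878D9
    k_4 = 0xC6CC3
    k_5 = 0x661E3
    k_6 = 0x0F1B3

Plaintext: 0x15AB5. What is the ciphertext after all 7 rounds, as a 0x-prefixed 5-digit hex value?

s_0 = plaintext = 0x15AB5
s_1 = Round(s_0, k_0) = 0x40A1F
s_2 = Round(s_1, k_1) = 0xC116C
s_3 = Round(s_2, k_2) = 0xB774D
s_4 = Round(s_3, k_3) = 0xF830E
s_5 = Round(s_4, k_4) = 0x13C85
s_6 = Round(s_5, k_5) = 0xEF793
s_7 = Round(s_6, k_6) = 0x74FB3

0x74FB3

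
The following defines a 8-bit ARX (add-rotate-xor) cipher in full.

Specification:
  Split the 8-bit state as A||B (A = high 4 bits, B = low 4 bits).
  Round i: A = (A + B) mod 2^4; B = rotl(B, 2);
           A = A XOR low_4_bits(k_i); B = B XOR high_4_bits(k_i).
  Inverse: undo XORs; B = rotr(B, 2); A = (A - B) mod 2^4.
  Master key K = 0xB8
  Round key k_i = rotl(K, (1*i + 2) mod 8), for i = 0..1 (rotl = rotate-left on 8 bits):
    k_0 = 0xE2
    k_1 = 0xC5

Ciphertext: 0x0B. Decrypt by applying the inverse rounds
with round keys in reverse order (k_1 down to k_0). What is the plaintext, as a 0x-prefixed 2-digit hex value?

s_0 = ciphertext = 0x0B
s_1 = InvRound(s_0, k_1) = 0x8D
s_2 = InvRound(s_1, k_0) = 0xEC

0xEC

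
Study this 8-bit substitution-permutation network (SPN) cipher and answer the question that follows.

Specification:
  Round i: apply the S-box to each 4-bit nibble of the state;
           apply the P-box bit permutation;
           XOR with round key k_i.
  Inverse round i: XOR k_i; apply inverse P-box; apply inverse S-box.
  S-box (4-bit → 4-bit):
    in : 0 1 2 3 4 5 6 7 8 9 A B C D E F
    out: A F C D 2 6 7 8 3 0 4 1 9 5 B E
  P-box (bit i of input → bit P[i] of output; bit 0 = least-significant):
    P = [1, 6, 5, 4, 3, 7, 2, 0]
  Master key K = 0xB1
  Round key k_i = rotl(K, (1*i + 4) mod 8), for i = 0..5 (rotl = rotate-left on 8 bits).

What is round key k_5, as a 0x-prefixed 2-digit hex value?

0x63

K = 0xB1
k_0 = rotl(K, (1*0+4) mod 8) = rotl(K, 4) = 0x1B
k_1 = rotl(K, (1*1+4) mod 8) = rotl(K, 5) = 0x36
k_2 = rotl(K, (1*2+4) mod 8) = rotl(K, 6) = 0x6C
k_3 = rotl(K, (1*3+4) mod 8) = rotl(K, 7) = 0xD8
k_4 = rotl(K, (1*4+4) mod 8) = rotl(K, 0) = 0xB1
k_5 = rotl(K, (1*5+4) mod 8) = rotl(K, 1) = 0x63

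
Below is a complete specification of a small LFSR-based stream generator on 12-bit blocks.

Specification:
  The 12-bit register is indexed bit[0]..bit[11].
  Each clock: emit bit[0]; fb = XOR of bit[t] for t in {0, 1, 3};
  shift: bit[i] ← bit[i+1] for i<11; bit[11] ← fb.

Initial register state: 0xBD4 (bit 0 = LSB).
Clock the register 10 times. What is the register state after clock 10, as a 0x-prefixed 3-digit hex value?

0xD12

reg_0 = 0xBD4
clock 1: out=0, reg = 0x5EA
clock 2: out=0, reg = 0x2F5
clock 3: out=1, reg = 0x97A
clock 4: out=0, reg = 0x4BD
clock 5: out=1, reg = 0x25E
clock 6: out=0, reg = 0x12F
clock 7: out=1, reg = 0x897
clock 8: out=1, reg = 0x44B
clock 9: out=1, reg = 0xA25
clock 10: out=1, reg = 0xD12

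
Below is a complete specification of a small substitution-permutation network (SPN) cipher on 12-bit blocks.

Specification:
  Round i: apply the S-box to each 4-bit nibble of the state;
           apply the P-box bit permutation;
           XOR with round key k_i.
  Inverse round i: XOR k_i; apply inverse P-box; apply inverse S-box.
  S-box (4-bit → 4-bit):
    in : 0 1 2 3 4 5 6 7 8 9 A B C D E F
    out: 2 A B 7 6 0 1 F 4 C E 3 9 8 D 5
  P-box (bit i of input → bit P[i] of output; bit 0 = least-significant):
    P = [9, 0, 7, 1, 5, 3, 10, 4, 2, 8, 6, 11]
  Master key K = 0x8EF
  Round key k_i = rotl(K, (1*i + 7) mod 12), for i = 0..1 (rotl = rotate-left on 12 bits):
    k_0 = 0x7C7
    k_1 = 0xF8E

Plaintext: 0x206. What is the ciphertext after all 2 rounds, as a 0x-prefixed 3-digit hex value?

0x5BB

s_0 = plaintext = 0x206
s_1 = Round(s_0, k_0) = 0xCCB
s_2 = Round(s_1, k_1) = 0x5BB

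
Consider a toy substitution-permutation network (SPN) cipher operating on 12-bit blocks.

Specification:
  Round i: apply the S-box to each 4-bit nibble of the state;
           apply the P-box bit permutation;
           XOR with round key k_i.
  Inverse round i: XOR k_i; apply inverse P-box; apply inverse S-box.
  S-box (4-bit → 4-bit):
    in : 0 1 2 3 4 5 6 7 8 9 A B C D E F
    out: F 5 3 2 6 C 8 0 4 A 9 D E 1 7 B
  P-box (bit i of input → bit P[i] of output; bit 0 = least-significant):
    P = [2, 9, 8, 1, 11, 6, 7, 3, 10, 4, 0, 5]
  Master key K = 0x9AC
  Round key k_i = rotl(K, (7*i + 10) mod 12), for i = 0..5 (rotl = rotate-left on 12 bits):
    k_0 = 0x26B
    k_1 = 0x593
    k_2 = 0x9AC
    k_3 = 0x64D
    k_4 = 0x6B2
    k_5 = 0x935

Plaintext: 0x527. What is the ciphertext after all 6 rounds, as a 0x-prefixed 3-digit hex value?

s_0 = plaintext = 0x527
s_1 = Round(s_0, k_0) = 0xA0A
s_2 = Round(s_1, k_1) = 0x97D
s_3 = Round(s_2, k_2) = 0x998
s_4 = Round(s_3, k_3) = 0x735
s_5 = Round(s_4, k_4) = 0x7F0
s_6 = Round(s_5, k_5) = 0x27B

0x27B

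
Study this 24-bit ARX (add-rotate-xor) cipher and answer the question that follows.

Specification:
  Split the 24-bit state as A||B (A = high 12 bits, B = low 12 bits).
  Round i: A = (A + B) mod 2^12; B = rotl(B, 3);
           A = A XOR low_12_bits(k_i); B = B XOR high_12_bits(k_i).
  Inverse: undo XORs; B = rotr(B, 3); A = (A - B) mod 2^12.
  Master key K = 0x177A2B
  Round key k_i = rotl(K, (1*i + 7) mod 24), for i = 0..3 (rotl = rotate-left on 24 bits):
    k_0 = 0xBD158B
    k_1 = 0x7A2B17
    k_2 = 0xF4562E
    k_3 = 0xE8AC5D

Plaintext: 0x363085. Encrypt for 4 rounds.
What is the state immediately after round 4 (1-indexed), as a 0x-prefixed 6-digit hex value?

0x3E2FC4

s_0 = plaintext = 0x363085
s_1 = Round(s_0, k_0) = 0x663FF9
s_2 = Round(s_1, k_1) = 0xD4B86D
s_3 = Round(s_2, k_2) = 0x396C29
s_4 = Round(s_3, k_3) = 0x3E2FC4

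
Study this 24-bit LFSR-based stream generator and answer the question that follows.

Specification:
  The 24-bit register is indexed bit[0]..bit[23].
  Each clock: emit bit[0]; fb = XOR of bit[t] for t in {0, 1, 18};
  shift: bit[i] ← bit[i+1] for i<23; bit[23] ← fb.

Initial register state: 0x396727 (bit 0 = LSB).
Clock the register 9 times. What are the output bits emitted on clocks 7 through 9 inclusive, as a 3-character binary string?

reg_0 = 0x396727
clock 1: out=1, reg = 0x1CB393
clock 2: out=1, reg = 0x8E59C9
clock 3: out=1, reg = 0x472CE4
clock 4: out=0, reg = 0xA39672
clock 5: out=0, reg = 0xD1CB39
clock 6: out=1, reg = 0xE8E59C
clock 7: out=0, reg = 0x7472CE
clock 8: out=0, reg = 0x3A3967
clock 9: out=1, reg = 0x1D1CB3

001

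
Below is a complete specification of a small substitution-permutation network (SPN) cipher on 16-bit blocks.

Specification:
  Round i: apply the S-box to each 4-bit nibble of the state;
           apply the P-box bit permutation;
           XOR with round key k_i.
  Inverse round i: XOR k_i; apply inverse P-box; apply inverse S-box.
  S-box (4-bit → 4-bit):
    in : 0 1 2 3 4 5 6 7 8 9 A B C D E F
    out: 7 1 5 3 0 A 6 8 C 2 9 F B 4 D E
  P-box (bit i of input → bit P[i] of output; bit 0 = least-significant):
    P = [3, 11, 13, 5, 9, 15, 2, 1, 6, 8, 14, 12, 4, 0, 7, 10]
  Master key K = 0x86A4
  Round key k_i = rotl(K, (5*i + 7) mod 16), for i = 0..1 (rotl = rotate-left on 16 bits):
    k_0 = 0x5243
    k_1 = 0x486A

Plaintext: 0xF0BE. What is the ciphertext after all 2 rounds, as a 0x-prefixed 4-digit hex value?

0x57D1

s_0 = plaintext = 0xF0BE
s_1 = Round(s_0, k_0) = 0xB5AC
s_2 = Round(s_1, k_1) = 0x57D1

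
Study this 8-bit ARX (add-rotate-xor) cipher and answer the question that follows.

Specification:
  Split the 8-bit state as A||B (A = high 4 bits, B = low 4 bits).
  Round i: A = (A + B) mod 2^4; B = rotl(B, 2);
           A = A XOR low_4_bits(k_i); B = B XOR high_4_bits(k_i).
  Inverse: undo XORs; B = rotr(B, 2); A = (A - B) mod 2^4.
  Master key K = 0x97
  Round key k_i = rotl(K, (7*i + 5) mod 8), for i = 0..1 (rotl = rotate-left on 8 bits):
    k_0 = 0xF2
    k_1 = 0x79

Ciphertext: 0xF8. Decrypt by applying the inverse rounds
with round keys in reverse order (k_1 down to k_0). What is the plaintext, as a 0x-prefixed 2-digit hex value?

0x50

s_0 = ciphertext = 0xF8
s_1 = InvRound(s_0, k_1) = 0x7F
s_2 = InvRound(s_1, k_0) = 0x50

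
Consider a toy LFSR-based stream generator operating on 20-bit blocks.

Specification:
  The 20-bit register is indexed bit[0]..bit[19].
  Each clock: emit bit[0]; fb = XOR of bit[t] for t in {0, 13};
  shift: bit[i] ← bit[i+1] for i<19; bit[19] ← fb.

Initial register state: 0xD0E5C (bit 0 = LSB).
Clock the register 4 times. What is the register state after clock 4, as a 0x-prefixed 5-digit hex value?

reg_0 = 0xD0E5C
clock 1: out=0, reg = 0x6872E
clock 2: out=0, reg = 0x34397
clock 3: out=1, reg = 0x9A1CB
clock 4: out=1, reg = 0x4D0E5

0x4D0E5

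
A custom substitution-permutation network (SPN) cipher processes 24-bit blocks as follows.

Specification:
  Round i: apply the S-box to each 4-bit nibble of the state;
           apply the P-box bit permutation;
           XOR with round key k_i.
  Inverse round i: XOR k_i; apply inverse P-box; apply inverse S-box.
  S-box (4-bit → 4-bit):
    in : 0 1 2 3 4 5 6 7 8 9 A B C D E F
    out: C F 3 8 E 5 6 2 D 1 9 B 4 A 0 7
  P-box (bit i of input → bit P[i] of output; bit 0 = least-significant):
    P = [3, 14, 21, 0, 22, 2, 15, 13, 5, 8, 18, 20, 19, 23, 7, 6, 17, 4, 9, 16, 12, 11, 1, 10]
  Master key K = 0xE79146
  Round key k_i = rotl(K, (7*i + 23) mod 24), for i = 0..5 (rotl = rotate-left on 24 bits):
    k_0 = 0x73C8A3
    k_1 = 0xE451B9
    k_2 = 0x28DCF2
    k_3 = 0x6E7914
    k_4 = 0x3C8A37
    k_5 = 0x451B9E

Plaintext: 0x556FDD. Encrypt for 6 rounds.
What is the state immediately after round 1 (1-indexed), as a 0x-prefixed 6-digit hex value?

s_0 = plaintext = 0x556FDD
s_1 = Round(s_0, k_0) = 0xF5BB04
s_2 = Round(s_1, k_1) = 0x5EAADA
s_3 = Round(s_2, k_2) = 0x30EC9D
s_4 = Round(s_3, k_3) = 0x2B3F15
s_5 = Round(s_4, k_4) = 0x5B334B
s_6 = Round(s_5, k_5) = 0x56EBC1

0xF5BB04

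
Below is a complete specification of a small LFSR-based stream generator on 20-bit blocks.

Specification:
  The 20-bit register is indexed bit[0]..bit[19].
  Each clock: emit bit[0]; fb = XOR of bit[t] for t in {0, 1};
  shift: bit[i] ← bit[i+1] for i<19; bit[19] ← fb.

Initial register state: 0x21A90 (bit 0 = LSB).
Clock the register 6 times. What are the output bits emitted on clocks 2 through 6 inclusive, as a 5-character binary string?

reg_0 = 0x21A90
clock 1: out=0, reg = 0x10D48
clock 2: out=0, reg = 0x086A4
clock 3: out=0, reg = 0x04352
clock 4: out=0, reg = 0x821A9
clock 5: out=1, reg = 0xC10D4
clock 6: out=0, reg = 0x6086A

00010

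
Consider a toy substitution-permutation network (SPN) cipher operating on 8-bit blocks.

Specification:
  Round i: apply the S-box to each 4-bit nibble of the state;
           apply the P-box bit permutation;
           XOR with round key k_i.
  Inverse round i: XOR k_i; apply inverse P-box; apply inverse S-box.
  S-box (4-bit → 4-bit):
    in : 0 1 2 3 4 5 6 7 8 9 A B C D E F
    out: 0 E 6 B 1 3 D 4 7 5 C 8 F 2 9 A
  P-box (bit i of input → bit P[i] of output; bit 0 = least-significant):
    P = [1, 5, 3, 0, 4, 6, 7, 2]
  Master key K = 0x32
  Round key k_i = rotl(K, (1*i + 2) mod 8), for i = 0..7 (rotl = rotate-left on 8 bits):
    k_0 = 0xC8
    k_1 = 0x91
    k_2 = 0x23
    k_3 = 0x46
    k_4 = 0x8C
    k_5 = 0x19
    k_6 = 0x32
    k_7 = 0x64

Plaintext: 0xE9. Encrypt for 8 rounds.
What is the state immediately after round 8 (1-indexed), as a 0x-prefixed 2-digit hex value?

s_0 = plaintext = 0xE9
s_1 = Round(s_0, k_0) = 0xD6
s_2 = Round(s_1, k_1) = 0xDA
s_3 = Round(s_2, k_2) = 0x6A
s_4 = Round(s_3, k_3) = 0xDB
s_5 = Round(s_4, k_4) = 0xCD
s_6 = Round(s_5, k_5) = 0xED
s_7 = Round(s_6, k_6) = 0x06
s_8 = Round(s_7, k_7) = 0x6F

0x6F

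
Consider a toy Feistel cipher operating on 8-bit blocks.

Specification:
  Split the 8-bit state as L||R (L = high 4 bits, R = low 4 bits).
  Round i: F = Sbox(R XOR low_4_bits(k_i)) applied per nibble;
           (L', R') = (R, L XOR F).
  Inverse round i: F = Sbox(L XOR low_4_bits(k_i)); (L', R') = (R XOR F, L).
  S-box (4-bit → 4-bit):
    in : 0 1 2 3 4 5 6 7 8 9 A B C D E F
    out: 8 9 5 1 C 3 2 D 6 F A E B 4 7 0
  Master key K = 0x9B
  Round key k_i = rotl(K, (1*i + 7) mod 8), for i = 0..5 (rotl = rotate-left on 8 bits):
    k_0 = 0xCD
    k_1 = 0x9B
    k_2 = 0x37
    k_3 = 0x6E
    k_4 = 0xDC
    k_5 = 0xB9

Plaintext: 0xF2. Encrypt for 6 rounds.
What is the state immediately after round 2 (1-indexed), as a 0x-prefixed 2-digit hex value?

0xFE

s_0 = plaintext = 0xF2
s_1 = Round(s_0, k_0) = 0x2F
s_2 = Round(s_1, k_1) = 0xFE
s_3 = Round(s_2, k_2) = 0xE0
s_4 = Round(s_3, k_3) = 0x09
s_5 = Round(s_4, k_4) = 0x93
s_6 = Round(s_5, k_5) = 0x33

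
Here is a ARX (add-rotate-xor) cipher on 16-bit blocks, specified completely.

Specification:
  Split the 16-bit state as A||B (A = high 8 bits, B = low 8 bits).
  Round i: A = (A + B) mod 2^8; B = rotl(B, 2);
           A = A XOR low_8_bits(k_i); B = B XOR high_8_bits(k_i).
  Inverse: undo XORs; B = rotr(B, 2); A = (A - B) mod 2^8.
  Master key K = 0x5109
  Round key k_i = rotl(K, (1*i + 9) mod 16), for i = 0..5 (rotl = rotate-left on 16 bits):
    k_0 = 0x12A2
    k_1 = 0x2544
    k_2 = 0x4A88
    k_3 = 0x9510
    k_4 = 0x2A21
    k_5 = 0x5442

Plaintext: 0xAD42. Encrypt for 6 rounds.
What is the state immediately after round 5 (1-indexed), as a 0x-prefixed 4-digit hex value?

0x858A

s_0 = plaintext = 0xAD42
s_1 = Round(s_0, k_0) = 0x4D1B
s_2 = Round(s_1, k_1) = 0x2C49
s_3 = Round(s_2, k_2) = 0xFD6F
s_4 = Round(s_3, k_3) = 0x7C28
s_5 = Round(s_4, k_4) = 0x858A
s_6 = Round(s_5, k_5) = 0x4D7E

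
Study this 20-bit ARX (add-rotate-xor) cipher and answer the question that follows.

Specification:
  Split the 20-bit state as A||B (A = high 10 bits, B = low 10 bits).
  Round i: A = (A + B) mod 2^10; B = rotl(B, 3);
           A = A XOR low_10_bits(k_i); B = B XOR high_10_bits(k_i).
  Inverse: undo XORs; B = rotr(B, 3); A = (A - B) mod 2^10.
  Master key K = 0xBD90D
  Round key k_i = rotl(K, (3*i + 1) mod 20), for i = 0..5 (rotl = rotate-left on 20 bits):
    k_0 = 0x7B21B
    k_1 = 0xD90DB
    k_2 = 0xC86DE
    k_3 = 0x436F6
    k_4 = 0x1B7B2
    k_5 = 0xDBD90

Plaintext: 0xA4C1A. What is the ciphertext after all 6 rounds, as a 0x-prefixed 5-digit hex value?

s_0 = plaintext = 0xA4C1A
s_1 = Round(s_0, k_0) = 0x2D93C
s_2 = Round(s_1, k_1) = 0x4A686
s_3 = Round(s_2, k_2) = 0x5C714
s_4 = Round(s_3, k_3) = 0x9CDAB
s_5 = Round(s_4, k_4) = 0xEB136
s_6 = Round(s_5, k_5) = 0x5CADD

0x5CADD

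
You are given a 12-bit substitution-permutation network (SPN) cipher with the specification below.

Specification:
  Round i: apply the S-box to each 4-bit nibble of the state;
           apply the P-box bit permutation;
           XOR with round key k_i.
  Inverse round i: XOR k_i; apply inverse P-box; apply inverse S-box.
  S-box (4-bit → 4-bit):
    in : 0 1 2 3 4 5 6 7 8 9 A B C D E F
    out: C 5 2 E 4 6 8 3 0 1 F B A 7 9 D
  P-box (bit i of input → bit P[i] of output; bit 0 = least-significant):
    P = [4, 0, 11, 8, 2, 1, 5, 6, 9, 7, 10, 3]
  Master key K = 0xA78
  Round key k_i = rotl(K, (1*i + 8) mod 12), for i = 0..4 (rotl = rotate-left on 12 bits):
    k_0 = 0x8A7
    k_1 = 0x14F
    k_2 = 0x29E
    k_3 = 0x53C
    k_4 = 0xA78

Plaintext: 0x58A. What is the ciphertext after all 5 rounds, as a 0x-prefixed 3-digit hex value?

0x1B8

s_0 = plaintext = 0x58A
s_1 = Round(s_0, k_0) = 0x536
s_2 = Round(s_1, k_1) = 0x4AD
s_3 = Round(s_2, k_2) = 0xEE9
s_4 = Round(s_3, k_3) = 0x760
s_5 = Round(s_4, k_4) = 0x1B8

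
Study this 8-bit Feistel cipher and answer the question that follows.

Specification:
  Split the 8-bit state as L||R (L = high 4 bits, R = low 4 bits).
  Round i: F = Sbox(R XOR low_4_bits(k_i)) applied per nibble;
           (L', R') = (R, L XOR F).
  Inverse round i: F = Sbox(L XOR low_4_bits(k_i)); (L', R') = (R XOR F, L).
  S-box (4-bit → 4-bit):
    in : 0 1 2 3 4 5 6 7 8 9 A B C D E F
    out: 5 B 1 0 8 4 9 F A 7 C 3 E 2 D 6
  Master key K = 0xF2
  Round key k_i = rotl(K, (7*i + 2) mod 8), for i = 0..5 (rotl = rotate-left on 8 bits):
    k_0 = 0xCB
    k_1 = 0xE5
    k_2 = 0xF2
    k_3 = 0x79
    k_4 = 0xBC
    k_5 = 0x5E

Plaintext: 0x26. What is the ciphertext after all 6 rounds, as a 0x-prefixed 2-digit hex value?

s_0 = plaintext = 0x26
s_1 = Round(s_0, k_0) = 0x60
s_2 = Round(s_1, k_1) = 0x02
s_3 = Round(s_2, k_2) = 0x25
s_4 = Round(s_3, k_3) = 0x5C
s_5 = Round(s_4, k_4) = 0xC0
s_6 = Round(s_5, k_5) = 0x01

0x01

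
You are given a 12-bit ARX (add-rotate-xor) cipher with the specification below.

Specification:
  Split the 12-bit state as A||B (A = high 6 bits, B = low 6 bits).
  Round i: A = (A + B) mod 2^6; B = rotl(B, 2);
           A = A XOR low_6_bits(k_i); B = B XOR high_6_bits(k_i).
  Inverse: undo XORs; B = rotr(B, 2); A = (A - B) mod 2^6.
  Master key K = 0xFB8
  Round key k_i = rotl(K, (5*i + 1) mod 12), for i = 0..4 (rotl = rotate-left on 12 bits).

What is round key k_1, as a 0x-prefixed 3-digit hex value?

K = 0xFB8
k_0 = rotl(K, (5*0+1) mod 12) = rotl(K, 1) = 0xF71
k_1 = rotl(K, (5*1+1) mod 12) = rotl(K, 6) = 0xE3E

0xE3E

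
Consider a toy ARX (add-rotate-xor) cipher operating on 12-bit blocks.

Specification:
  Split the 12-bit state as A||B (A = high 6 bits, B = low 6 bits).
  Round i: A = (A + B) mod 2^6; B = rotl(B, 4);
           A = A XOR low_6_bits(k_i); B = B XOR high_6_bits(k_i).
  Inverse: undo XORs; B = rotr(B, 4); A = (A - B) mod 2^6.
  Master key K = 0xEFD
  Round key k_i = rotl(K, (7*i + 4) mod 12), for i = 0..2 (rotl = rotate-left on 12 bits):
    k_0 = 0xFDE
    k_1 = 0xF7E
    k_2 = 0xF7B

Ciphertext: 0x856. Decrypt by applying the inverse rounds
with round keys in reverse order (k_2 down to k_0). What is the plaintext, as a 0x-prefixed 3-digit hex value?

s_0 = ciphertext = 0x856
s_1 = InvRound(s_0, k_2) = 0xB2E
s_2 = InvRound(s_1, k_1) = 0x14D
s_3 = InvRound(s_2, k_0) = 0x40B

0x40B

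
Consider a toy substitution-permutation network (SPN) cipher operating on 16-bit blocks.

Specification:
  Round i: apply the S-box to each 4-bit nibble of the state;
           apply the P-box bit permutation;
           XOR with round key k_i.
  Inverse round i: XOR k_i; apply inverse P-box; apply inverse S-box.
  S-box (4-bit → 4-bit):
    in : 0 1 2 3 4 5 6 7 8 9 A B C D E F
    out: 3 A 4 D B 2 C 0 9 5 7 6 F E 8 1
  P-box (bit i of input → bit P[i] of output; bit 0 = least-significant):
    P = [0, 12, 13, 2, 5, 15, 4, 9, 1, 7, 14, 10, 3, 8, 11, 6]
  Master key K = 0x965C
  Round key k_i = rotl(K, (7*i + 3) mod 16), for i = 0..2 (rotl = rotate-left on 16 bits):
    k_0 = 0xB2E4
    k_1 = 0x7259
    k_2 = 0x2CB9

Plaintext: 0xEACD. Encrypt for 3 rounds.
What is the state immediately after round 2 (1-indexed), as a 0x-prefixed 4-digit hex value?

0xD193

s_0 = plaintext = 0xEACD
s_1 = Round(s_0, k_0) = 0x4012
s_2 = Round(s_1, k_1) = 0xD193
s_3 = Round(s_2, k_2) = 0x014C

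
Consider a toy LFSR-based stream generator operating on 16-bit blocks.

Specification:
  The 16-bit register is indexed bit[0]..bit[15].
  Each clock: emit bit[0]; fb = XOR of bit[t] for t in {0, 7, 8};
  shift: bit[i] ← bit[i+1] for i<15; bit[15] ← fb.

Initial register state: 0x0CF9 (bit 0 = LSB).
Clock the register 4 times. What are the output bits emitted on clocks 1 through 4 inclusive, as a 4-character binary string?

1001

reg_0 = 0x0CF9
clock 1: out=1, reg = 0x067C
clock 2: out=0, reg = 0x033E
clock 3: out=0, reg = 0x819F
clock 4: out=1, reg = 0xC0CF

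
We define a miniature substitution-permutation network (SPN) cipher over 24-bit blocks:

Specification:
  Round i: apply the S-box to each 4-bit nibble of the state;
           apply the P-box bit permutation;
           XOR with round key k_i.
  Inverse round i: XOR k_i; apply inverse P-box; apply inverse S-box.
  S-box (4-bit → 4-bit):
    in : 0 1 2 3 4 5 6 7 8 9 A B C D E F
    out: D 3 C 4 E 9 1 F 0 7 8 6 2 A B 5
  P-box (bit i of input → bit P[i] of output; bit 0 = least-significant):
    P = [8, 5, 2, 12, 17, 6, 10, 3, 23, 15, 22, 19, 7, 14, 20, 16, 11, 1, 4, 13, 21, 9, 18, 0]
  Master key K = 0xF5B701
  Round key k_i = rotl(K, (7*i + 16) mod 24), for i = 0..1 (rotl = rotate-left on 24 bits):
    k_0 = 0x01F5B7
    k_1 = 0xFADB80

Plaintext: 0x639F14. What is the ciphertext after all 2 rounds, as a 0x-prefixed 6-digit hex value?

s_0 = plaintext = 0x639F14
s_1 = Round(s_0, k_0) = 0xF3A543
s_2 = Round(s_1, k_1) = 0x57DFDC

0x57DFDC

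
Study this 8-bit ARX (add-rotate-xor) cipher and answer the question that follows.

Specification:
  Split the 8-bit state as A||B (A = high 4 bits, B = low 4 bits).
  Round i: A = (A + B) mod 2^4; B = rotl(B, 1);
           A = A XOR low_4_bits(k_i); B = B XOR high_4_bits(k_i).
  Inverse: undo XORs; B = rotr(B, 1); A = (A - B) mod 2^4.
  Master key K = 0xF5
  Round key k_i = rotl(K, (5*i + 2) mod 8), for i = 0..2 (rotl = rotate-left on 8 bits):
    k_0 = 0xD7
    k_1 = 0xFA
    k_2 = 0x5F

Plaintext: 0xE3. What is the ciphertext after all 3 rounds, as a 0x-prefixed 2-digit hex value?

0xC4

s_0 = plaintext = 0xE3
s_1 = Round(s_0, k_0) = 0x6B
s_2 = Round(s_1, k_1) = 0xB8
s_3 = Round(s_2, k_2) = 0xC4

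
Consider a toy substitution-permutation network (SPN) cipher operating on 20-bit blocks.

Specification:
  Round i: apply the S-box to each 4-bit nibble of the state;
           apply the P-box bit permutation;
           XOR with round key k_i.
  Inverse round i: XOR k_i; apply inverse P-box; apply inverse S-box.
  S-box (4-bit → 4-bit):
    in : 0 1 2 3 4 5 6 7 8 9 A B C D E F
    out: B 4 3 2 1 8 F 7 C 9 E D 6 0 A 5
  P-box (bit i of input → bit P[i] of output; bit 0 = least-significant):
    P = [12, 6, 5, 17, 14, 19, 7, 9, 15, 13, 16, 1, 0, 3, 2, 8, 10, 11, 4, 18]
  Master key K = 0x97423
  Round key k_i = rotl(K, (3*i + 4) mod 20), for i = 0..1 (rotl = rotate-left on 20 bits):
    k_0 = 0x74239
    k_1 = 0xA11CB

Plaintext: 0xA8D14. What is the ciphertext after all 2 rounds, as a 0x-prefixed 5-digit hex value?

0x39A49

s_0 = plaintext = 0xA8D14
s_1 = Round(s_0, k_0) = 0x35BAD
s_2 = Round(s_1, k_1) = 0x39A49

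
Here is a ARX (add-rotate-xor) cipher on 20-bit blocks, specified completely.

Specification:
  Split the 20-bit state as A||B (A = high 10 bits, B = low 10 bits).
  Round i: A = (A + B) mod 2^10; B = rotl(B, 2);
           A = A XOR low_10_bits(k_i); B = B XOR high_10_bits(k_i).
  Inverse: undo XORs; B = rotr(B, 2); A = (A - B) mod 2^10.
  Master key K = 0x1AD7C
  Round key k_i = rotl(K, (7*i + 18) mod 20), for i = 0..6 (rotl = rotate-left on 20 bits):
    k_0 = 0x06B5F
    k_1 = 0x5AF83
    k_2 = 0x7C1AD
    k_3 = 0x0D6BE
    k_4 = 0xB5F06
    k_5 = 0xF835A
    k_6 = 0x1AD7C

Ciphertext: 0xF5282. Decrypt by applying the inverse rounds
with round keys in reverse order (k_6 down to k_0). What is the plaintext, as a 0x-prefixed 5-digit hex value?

s_0 = ciphertext = 0xF5282
s_1 = InvRound(s_0, k_6) = 0x3B9BA
s_2 = InvRound(s_1, k_5) = 0x47A96
s_3 = InvRound(s_2, k_4) = 0x42110
s_4 = InvRound(s_3, k_3) = 0x9B549
s_5 = InvRound(s_4, k_2) = 0xA492E
s_6 = InvRound(s_5, k_1) = 0x00111
s_7 = InvRound(s_6, k_0) = 0x07742

0x07742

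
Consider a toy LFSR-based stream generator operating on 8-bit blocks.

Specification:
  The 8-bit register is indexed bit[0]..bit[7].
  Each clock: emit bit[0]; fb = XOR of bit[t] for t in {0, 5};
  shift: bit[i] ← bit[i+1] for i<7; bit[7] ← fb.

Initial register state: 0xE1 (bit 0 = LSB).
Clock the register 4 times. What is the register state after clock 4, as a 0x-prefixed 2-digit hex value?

0x6E

reg_0 = 0xE1
clock 1: out=1, reg = 0x70
clock 2: out=0, reg = 0xB8
clock 3: out=0, reg = 0xDC
clock 4: out=0, reg = 0x6E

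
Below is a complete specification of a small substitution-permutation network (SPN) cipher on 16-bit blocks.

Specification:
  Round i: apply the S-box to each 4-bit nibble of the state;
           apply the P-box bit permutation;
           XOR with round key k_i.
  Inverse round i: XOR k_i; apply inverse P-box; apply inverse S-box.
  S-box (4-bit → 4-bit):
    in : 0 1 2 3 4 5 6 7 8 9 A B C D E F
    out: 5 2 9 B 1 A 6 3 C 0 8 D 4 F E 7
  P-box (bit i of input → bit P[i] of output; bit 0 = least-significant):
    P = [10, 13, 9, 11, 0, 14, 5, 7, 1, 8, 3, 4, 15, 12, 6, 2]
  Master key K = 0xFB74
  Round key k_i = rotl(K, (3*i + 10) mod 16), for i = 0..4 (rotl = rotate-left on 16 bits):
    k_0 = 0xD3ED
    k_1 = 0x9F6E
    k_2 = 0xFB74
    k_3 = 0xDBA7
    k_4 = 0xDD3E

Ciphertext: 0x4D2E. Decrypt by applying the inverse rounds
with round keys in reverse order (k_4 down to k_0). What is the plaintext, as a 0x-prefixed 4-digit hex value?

s_0 = ciphertext = 0x4D2E
s_1 = InvRound(s_0, k_4) = 0x7A99
s_2 = InvRound(s_1, k_3) = 0x2DC1
s_3 = InvRound(s_2, k_2) = 0x3AD0
s_4 = InvRound(s_3, k_1) = 0x2D87
s_5 = InvRound(s_4, k_0) = 0xF06D

0xF06D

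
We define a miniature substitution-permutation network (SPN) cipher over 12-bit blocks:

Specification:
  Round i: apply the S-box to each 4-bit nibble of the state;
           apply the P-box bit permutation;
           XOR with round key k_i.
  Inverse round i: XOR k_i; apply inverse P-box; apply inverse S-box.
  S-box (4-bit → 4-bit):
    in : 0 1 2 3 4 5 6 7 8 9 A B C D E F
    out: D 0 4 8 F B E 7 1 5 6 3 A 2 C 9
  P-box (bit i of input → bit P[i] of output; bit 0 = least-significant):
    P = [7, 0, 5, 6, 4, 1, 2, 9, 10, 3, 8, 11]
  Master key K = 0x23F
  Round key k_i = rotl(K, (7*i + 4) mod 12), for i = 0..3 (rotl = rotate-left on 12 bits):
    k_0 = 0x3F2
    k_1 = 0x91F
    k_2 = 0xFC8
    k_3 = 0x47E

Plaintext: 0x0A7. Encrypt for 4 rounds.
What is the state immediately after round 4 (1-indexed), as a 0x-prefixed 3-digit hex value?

0xCE7

s_0 = plaintext = 0x0A7
s_1 = Round(s_0, k_0) = 0xE55
s_2 = Round(s_1, k_1) = 0x2CC
s_3 = Round(s_2, k_2) = 0xC8B
s_4 = Round(s_3, k_3) = 0xCE7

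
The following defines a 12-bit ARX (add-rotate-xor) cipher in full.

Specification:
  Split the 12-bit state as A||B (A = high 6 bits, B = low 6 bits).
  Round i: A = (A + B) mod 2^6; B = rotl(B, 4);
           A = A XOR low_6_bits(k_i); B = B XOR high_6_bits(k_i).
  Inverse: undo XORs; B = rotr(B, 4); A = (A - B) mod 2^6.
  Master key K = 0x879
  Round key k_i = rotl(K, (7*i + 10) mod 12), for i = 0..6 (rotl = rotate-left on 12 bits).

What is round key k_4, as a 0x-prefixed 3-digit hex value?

0x1E6

K = 0x879
k_0 = rotl(K, (7*0+10) mod 12) = rotl(K, 10) = 0x61E
k_1 = rotl(K, (7*1+10) mod 12) = rotl(K, 5) = 0xF30
k_2 = rotl(K, (7*2+10) mod 12) = rotl(K, 0) = 0x879
k_3 = rotl(K, (7*3+10) mod 12) = rotl(K, 7) = 0xCC3
k_4 = rotl(K, (7*4+10) mod 12) = rotl(K, 2) = 0x1E6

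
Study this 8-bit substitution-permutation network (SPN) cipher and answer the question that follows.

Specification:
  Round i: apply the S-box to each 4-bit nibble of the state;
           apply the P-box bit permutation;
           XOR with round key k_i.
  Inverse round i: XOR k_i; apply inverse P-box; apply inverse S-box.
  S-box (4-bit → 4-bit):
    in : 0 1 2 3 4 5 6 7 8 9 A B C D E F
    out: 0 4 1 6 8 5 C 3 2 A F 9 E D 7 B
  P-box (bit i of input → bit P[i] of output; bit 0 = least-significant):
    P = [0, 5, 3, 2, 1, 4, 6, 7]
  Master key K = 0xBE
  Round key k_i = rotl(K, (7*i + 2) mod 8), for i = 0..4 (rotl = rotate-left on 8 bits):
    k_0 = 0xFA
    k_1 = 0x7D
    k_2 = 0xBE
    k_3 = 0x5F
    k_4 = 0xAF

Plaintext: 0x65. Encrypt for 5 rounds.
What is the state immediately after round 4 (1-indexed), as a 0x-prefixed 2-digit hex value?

s_0 = plaintext = 0x65
s_1 = Round(s_0, k_0) = 0x33
s_2 = Round(s_1, k_1) = 0x05
s_3 = Round(s_2, k_2) = 0xB7
s_4 = Round(s_3, k_3) = 0xFC
s_5 = Round(s_4, k_4) = 0x11

0xFC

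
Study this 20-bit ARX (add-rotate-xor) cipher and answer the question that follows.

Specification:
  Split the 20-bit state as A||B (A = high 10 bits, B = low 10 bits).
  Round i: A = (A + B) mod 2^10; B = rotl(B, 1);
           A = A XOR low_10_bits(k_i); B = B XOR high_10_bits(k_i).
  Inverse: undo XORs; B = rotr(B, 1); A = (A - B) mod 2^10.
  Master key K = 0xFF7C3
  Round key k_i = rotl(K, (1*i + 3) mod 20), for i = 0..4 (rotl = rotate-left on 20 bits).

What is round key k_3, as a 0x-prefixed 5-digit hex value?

0xDF0FF

K = 0xFF7C3
k_0 = rotl(K, (1*0+3) mod 20) = rotl(K, 3) = 0xFBE1F
k_1 = rotl(K, (1*1+3) mod 20) = rotl(K, 4) = 0xF7C3F
k_2 = rotl(K, (1*2+3) mod 20) = rotl(K, 5) = 0xEF87F
k_3 = rotl(K, (1*3+3) mod 20) = rotl(K, 6) = 0xDF0FF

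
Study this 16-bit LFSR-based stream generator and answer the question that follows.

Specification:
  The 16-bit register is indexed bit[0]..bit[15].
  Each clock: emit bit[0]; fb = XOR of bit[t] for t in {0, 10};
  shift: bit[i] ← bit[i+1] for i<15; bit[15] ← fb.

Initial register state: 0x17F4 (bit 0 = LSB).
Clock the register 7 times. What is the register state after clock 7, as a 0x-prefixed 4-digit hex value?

0x622F

reg_0 = 0x17F4
clock 1: out=0, reg = 0x8BFA
clock 2: out=0, reg = 0x45FD
clock 3: out=1, reg = 0x22FE
clock 4: out=0, reg = 0x117F
clock 5: out=1, reg = 0x88BF
clock 6: out=1, reg = 0xC45F
clock 7: out=1, reg = 0x622F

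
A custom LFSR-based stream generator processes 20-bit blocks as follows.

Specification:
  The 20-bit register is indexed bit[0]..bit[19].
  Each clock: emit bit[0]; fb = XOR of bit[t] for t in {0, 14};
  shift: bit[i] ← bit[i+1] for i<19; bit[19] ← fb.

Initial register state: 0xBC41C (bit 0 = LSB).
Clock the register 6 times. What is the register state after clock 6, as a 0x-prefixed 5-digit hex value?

0xCEF10

reg_0 = 0xBC41C
clock 1: out=0, reg = 0xDE20E
clock 2: out=0, reg = 0xEF107
clock 3: out=1, reg = 0x77883
clock 4: out=1, reg = 0x3BC41
clock 5: out=1, reg = 0x9DE20
clock 6: out=0, reg = 0xCEF10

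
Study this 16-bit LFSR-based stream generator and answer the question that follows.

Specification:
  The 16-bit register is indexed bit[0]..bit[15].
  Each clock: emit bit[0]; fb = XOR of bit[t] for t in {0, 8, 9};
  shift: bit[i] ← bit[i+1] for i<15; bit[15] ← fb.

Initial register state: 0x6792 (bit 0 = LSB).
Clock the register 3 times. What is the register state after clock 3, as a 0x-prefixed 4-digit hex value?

reg_0 = 0x6792
clock 1: out=0, reg = 0x33C9
clock 2: out=1, reg = 0x99E4
clock 3: out=0, reg = 0xCCF2

0xCCF2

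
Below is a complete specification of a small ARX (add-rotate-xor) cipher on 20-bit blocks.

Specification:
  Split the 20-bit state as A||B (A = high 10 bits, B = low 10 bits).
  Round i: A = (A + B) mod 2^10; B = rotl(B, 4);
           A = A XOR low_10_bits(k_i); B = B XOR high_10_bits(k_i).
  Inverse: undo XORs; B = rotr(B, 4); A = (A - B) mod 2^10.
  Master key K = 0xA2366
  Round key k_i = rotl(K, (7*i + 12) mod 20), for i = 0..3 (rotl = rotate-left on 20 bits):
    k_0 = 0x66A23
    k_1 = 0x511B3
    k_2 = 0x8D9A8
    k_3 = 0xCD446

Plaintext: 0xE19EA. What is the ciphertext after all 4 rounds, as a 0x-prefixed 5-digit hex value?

s_0 = plaintext = 0xE19EA
s_1 = Round(s_0, k_0) = 0xD4F3D
s_2 = Round(s_1, k_1) = 0xC8E98
s_3 = Round(s_2, k_2) = 0x04FBC
s_4 = Round(s_3, k_3) = 0xE24FB

0xE24FB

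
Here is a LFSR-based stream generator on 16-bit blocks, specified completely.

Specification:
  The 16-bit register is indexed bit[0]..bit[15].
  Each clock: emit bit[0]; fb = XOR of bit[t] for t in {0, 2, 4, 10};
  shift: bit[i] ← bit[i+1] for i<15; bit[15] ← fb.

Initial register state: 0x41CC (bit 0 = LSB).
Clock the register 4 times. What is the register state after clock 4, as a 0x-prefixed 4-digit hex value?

0x341C

reg_0 = 0x41CC
clock 1: out=0, reg = 0xA0E6
clock 2: out=0, reg = 0xD073
clock 3: out=1, reg = 0x6839
clock 4: out=1, reg = 0x341C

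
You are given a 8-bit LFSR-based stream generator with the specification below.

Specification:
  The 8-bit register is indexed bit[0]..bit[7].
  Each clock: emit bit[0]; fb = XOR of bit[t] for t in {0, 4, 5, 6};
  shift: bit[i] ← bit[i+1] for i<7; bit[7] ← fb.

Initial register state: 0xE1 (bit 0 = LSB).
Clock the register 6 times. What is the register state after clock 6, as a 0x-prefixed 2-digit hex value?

reg_0 = 0xE1
clock 1: out=1, reg = 0xF0
clock 2: out=0, reg = 0xF8
clock 3: out=0, reg = 0xFC
clock 4: out=0, reg = 0xFE
clock 5: out=0, reg = 0xFF
clock 6: out=1, reg = 0x7F

0x7F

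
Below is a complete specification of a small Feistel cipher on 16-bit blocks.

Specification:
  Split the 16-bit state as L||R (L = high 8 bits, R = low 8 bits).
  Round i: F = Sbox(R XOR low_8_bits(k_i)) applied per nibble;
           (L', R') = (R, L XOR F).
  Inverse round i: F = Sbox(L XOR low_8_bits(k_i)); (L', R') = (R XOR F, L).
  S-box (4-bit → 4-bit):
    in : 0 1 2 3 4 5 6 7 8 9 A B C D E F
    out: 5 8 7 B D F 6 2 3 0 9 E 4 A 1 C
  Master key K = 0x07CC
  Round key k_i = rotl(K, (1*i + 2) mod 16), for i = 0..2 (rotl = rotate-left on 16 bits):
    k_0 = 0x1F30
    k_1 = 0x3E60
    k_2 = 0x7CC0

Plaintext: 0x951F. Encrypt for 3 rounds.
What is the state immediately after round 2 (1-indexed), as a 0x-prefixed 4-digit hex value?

s_0 = plaintext = 0x951F
s_1 = Round(s_0, k_0) = 0x1FE9
s_2 = Round(s_1, k_1) = 0xE92F
s_3 = Round(s_2, k_2) = 0x2FF5

0xE92F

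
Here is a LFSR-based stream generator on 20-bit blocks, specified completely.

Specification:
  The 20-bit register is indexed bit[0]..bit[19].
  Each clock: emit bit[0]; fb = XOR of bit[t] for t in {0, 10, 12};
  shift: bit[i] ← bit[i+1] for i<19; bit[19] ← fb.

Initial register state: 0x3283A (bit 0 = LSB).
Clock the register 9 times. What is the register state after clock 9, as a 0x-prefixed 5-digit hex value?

0x61194

reg_0 = 0x3283A
clock 1: out=0, reg = 0x1941D
clock 2: out=1, reg = 0x8CA0E
clock 3: out=0, reg = 0x46507
clock 4: out=1, reg = 0x23283
clock 5: out=1, reg = 0x11941
clock 6: out=1, reg = 0x08CA0
clock 7: out=0, reg = 0x84650
clock 8: out=0, reg = 0xC2328
clock 9: out=0, reg = 0x61194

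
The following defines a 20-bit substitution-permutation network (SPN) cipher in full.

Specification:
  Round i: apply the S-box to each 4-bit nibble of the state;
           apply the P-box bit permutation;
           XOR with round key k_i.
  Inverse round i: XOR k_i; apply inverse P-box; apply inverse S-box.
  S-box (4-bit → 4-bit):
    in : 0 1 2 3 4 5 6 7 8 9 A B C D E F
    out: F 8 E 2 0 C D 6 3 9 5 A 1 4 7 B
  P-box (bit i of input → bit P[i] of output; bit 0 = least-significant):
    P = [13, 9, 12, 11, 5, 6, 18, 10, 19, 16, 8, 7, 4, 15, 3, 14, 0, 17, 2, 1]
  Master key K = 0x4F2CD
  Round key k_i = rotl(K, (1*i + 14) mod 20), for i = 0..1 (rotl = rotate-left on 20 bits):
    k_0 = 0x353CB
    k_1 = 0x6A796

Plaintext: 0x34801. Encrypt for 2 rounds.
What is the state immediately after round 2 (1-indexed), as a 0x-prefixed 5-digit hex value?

0xBED3F

s_0 = plaintext = 0x34801
s_1 = Round(s_0, k_0) = 0xC5FAB
s_2 = Round(s_1, k_1) = 0xBED3F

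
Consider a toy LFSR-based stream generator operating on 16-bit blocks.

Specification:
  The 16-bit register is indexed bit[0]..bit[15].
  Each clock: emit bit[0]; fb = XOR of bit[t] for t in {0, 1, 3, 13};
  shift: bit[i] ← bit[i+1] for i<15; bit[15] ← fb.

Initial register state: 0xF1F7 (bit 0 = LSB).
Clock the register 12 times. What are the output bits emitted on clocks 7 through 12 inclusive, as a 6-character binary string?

reg_0 = 0xF1F7
clock 1: out=1, reg = 0xF8FB
clock 2: out=1, reg = 0x7C7D
clock 3: out=1, reg = 0xBE3E
clock 4: out=0, reg = 0xDF1F
clock 5: out=1, reg = 0xEF8F
clock 6: out=1, reg = 0x77C7
clock 7: out=1, reg = 0xBBE3
clock 8: out=1, reg = 0xDDF1
clock 9: out=1, reg = 0xEEF8
clock 10: out=0, reg = 0x777C
clock 11: out=0, reg = 0x3BBE
clock 12: out=0, reg = 0x9DDF

111000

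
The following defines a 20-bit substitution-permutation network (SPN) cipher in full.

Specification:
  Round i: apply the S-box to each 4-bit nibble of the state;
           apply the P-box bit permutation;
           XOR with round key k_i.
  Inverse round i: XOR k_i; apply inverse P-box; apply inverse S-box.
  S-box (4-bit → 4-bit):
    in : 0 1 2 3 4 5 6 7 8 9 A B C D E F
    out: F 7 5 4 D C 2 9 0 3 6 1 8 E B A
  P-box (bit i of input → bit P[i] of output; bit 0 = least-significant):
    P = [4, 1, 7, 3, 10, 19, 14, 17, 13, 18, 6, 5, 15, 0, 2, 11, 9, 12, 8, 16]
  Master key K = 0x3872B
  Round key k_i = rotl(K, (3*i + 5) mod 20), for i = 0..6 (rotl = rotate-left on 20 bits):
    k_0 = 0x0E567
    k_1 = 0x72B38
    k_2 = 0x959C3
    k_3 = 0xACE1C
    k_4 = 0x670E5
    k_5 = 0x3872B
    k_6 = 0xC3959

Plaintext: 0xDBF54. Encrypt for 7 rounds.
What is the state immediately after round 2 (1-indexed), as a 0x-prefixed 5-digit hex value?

s_0 = plaintext = 0xDBF54
s_1 = Round(s_0, k_0) = 0x734DF
s_2 = Round(s_1, k_1) = 0xC4956
s_3 = Round(s_2, k_2) = 0xEB1C5
s_4 = Round(s_3, k_3) = 0xD7CD4
s_5 = Round(s_4, k_4) = 0xDA95D
s_6 = Round(s_5, k_5) = 0x4F6A4
s_7 = Round(s_6, k_6) = 0x172C0

0xC4956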